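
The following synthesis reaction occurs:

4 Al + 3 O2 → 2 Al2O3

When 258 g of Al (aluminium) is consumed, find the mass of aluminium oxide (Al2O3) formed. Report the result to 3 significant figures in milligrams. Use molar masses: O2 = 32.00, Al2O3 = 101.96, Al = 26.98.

n(Al) = 258.0 g / 26.98 g/mol = 9.563 mol.
From the equation the Al:Al2O3 mole ratio is 4:2, so n(Al2O3) = 9.563 × 2/4 = 4.781 mol.
Mass of Al2O3 = 4.781 mol × 101.96 g/mol = 487.5 g.
Converting to mg: 487.5 g = 488000 mg.

488000 mg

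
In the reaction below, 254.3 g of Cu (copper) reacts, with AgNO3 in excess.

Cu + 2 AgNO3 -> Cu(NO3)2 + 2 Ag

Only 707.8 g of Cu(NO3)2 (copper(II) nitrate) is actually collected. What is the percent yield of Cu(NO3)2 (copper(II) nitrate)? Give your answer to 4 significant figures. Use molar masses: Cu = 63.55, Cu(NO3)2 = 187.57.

94.30 %

n(Cu) = 254.30 g / 63.55 g/mol = 4.0016 mol.
From the equation the Cu:Cu(NO3)2 mole ratio is 1:1, so n(Cu(NO3)2) = 4.0016 × 1/1 = 4.0016 mol.
Mass of Cu(NO3)2 = 4.0016 mol × 187.57 g/mol = 750.58 g.
This is the theoretical yield. Percent yield = 707.8 g / 750.58 g × 100% = 94.301%.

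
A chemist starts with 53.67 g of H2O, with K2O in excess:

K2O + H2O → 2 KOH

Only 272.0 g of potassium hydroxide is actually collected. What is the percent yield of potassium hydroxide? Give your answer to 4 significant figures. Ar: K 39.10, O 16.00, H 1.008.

81.37 %

M(H2O) = 2(1.008) + 16.00 = 18.016 g/mol.
M(KOH) = 39.10 + 16.00 + 1.008 = 56.108 g/mol.
n(H2O) = 53.670 g / 18.016 g/mol = 2.9790 mol.
From the equation the H2O:KOH mole ratio is 1:2, so n(KOH) = 2.9790 × 2/1 = 5.9580 mol.
Mass of KOH = 5.9580 mol × 56.108 g/mol = 334.29 g.
This is the theoretical yield. Percent yield = 272.0 g / 334.29 g × 100% = 81.366%.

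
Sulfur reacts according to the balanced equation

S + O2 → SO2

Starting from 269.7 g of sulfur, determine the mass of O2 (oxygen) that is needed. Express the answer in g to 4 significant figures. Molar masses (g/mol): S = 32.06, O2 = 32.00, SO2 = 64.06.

n(S) = 269.70 g / 32.06 g/mol = 8.4124 mol.
From the equation the S:O2 mole ratio is 1:1, so n(O2) = 8.4124 × 1/1 = 8.4124 mol.
Mass of O2 = 8.4124 mol × 32.00 g/mol = 269.20 g.

269.2 g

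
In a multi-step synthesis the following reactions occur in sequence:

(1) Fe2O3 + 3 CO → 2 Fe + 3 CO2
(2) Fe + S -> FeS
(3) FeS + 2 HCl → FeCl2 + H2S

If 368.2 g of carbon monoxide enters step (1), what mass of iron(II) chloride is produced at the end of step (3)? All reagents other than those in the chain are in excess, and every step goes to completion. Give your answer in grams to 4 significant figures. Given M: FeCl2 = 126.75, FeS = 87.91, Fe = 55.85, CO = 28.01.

n(CO) = 368.2 / 28.01 = 13.145 mol.
Reaction (1): CO→Fe ratio 3:2 ⇒ n(Fe) = 8.7635 mol.
Reaction (2): Fe→FeS ratio 1:1 ⇒ n(FeS) = 8.7635 mol.
Reaction (3): FeS→FeCl2 ratio 1:1 ⇒ n(FeCl2) = 8.7635 mol.
Mass of FeCl2 = 8.7635 × 126.75 = 1110.8 g.

1111 g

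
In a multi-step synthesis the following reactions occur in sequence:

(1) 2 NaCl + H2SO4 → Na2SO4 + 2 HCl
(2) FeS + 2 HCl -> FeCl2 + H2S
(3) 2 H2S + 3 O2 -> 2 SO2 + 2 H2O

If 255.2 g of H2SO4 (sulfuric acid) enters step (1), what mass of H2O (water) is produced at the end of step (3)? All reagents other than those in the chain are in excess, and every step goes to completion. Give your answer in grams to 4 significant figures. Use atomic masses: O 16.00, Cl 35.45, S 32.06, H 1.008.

46.88 g

M(H2SO4) = 2(1.008) + 32.06 + 4(16.00) = 98.076 g/mol.
M(H2O) = 2(1.008) + 16.00 = 18.016 g/mol.
n(H2SO4) = 255.2 / 98.076 = 2.6021 mol.
Reaction (1): H2SO4→HCl ratio 1:2 ⇒ n(HCl) = 5.2041 mol.
Reaction (2): HCl→H2S ratio 2:1 ⇒ n(H2S) = 2.6021 mol.
Reaction (3): H2S→H2O ratio 2:2 ⇒ n(H2O) = 2.6021 mol.
Mass of H2O = 2.6021 × 18.016 = 46.879 g.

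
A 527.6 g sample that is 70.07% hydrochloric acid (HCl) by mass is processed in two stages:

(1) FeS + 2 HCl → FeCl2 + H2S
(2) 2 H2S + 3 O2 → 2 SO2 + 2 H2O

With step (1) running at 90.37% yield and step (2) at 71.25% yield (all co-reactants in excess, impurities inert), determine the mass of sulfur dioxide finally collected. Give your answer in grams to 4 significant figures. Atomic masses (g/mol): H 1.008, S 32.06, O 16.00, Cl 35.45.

Pure HCl = 527.6 × 0.7007 = 369.69 g.
M(HCl) = 1.008 + 35.45 = 36.458 g/mol.
M(SO2) = 32.06 + 2(16.00) = 64.06 g/mol.
n(HCl) = 369.69 / 36.458 = 10.140 mol.
Step 1 (HCl:H2S = 2:1): theoretical n(H2S) = 5.0701 mol; at 90.37% yield, n(H2S) = 4.5818 mol.
Step 2 (H2S:SO2 = 2:2): theoretical n(SO2) = 4.5818 mol, so theoretical mass = 4.5818 × 64.06 = 293.51 g.
At 71.25% yield, actual mass of SO2 = 293.51 × 0.7125 = 209.13 g.

209.1 g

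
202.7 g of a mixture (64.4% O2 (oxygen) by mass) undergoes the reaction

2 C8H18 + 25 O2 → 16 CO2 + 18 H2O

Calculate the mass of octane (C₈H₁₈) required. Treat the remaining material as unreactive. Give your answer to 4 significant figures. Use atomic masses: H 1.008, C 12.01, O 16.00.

37.28 g

Mass of pure O2 = 202.7 g × 0.644 = 130.54 g.
M(O2) = 2(16.00) = 32.00 g/mol.
M(C8H18) = 8(12.01) + 18(1.008) = 114.224 g/mol.
n(O2) = 130.54 g / 32.00 g/mol = 4.0793 mol.
From the equation the O2:C8H18 mole ratio is 25:2, so n(C8H18) = 4.0793 × 2/25 = 0.32635 mol.
Mass of C8H18 = 0.32635 mol × 114.224 g/mol = 37.277 g.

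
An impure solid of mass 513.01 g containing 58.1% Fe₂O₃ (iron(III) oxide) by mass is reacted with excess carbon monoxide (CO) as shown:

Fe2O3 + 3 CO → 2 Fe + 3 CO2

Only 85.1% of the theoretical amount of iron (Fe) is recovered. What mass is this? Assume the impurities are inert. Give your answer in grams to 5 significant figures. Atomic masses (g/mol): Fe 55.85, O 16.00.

177.41 g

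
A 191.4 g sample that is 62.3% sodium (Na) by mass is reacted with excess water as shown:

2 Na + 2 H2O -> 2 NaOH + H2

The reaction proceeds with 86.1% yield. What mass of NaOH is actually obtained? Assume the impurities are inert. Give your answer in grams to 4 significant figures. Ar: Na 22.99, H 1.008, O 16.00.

178.6 g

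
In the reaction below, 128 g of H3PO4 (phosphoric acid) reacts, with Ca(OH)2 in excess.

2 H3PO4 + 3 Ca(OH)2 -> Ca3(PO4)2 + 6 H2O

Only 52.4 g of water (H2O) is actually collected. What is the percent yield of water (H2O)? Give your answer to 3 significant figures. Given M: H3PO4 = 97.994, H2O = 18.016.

74.2 %

n(H3PO4) = 128.0 g / 97.994 g/mol = 1.306 mol.
From the equation the H3PO4:H2O mole ratio is 2:6, so n(H2O) = 1.306 × 6/2 = 3.919 mol.
Mass of H2O = 3.919 mol × 18.016 g/mol = 70.60 g.
This is the theoretical yield. Percent yield = 52.4 g / 70.60 g × 100% = 74.22%.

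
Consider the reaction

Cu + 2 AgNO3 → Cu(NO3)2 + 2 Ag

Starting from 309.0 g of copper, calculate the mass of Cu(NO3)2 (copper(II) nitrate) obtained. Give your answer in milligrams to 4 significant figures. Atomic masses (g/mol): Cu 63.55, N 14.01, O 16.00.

912000 mg

M(Cu) = 63.55 g/mol.
M(Cu(NO3)2) = 63.55 + 2(14.01) + 6(16.00) = 187.57 g/mol.
n(Cu) = 309.00 g / 63.55 g/mol = 4.8623 mol.
From the equation the Cu:Cu(NO3)2 mole ratio is 1:1, so n(Cu(NO3)2) = 4.8623 × 1/1 = 4.8623 mol.
Mass of Cu(NO3)2 = 4.8623 mol × 187.57 g/mol = 912.02 g.
Converting to mg: 912.02 g = 912000 mg.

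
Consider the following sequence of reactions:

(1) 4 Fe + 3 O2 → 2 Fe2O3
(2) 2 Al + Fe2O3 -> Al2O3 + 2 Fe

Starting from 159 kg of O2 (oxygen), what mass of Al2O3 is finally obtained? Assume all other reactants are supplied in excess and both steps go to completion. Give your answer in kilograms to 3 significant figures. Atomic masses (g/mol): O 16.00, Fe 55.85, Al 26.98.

338 kg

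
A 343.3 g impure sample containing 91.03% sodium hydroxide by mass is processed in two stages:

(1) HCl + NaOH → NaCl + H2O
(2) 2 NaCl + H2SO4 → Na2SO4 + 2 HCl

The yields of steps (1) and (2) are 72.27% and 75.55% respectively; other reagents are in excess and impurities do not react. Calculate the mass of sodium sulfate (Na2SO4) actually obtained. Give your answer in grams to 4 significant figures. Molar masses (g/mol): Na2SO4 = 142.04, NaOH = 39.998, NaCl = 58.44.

303.0 g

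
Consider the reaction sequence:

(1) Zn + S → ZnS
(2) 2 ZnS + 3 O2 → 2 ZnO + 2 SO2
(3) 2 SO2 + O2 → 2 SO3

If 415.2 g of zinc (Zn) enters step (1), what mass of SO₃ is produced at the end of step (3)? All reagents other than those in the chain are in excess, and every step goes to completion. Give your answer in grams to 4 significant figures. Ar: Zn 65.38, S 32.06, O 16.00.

508.4 g

M(Zn) = 65.38 g/mol.
M(SO3) = 32.06 + 3(16.00) = 80.06 g/mol.
n(Zn) = 415.2 / 65.38 = 6.3506 mol.
Reaction (1): Zn→ZnS ratio 1:1 ⇒ n(ZnS) = 6.3506 mol.
Reaction (2): ZnS→SO2 ratio 2:2 ⇒ n(SO2) = 6.3506 mol.
Reaction (3): SO2→SO3 ratio 2:2 ⇒ n(SO3) = 6.3506 mol.
Mass of SO3 = 6.3506 × 80.06 = 508.43 g.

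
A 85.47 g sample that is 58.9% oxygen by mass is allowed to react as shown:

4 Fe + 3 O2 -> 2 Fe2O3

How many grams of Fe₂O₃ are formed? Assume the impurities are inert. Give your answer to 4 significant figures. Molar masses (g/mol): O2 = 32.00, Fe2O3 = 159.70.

167.5 g

Mass of pure O2 = 85.47 g × 0.589 = 50.342 g.
n(O2) = 50.342 g / 32.00 g/mol = 1.5732 mol.
From the equation the O2:Fe2O3 mole ratio is 3:2, so n(Fe2O3) = 1.5732 × 2/3 = 1.0488 mol.
Mass of Fe2O3 = 1.0488 mol × 159.70 g/mol = 167.49 g.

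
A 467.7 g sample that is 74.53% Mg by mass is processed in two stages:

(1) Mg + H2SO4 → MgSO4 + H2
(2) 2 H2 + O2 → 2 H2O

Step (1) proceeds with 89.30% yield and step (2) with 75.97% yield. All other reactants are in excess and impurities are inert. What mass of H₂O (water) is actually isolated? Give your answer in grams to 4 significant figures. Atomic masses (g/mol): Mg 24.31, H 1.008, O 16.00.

175.3 g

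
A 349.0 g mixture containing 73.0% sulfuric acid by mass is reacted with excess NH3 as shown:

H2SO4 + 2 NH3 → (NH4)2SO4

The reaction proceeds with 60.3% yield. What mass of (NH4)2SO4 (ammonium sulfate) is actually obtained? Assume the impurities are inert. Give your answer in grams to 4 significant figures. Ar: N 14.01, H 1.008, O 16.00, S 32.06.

Pure H2SO4 available = 349.0 g × 0.730 = 254.77 g.
M(H2SO4) = 2(1.008) + 32.06 + 4(16.00) = 98.076 g/mol.
M((NH4)2SO4) = 2(14.01) + 8(1.008) + 32.06 + 4(16.00) = 132.144 g/mol.
n(H2SO4) = 254.77 g / 98.076 g/mol = 2.5977 mol.
From the equation the H2SO4:(NH4)2SO4 mole ratio is 1:1, so n((NH4)2SO4) = 2.5977 × 1/1 = 2.5977 mol.
Mass of (NH4)2SO4 = 2.5977 mol × 132.144 g/mol = 343.27 g.
Actual mass collected = 343.27 g × 0.603 = 206.99 g.

207.0 g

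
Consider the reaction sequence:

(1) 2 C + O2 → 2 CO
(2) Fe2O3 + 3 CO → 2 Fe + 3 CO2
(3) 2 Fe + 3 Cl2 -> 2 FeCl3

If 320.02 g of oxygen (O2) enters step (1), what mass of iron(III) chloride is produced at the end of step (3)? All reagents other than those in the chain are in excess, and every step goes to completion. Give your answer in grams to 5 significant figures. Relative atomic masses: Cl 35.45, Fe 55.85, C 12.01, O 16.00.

2162.8 g

M(O2) = 2(16.00) = 32.00 g/mol.
M(FeCl3) = 55.85 + 3(35.45) = 162.20 g/mol.
n(O2) = 320.02 / 32.00 = 10.0006 mol.
Reaction (1): O2→CO ratio 1:2 ⇒ n(CO) = 20.0012 mol.
Reaction (2): CO→Fe ratio 3:2 ⇒ n(Fe) = 13.3342 mol.
Reaction (3): Fe→FeCl3 ratio 2:2 ⇒ n(FeCl3) = 13.3342 mol.
Mass of FeCl3 = 13.3342 × 162.20 = 2162.80 g.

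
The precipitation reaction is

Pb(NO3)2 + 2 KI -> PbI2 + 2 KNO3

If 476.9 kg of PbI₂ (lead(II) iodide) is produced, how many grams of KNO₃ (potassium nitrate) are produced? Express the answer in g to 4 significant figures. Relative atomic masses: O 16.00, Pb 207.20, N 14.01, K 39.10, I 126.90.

209200 g

M(PbI2) = 207.20 + 2(126.90) = 461.00 g/mol.
M(KNO3) = 39.10 + 14.01 + 3(16.00) = 101.11 g/mol.
Convert: 476.9 kg = 476900 g.
n(PbI2) = 476900 g / 461.00 g/mol = 1034.5 mol.
From the equation the PbI2:KNO3 mole ratio is 1:2, so n(KNO3) = 1034.5 × 2/1 = 2069.0 mol.
Mass of KNO3 = 2069.0 mol × 101.11 g/mol = 209190 g.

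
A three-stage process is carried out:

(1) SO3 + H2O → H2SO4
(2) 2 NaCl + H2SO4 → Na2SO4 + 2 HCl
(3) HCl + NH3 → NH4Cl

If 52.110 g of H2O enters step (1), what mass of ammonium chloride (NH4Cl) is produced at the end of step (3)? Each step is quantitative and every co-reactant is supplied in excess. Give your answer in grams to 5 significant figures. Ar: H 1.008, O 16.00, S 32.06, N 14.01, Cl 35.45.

M(H2O) = 2(1.008) + 16.00 = 18.016 g/mol.
M(NH4Cl) = 14.01 + 4(1.008) + 35.45 = 53.492 g/mol.
n(H2O) = 52.110 / 18.016 = 2.89243 mol.
Reaction (1): H2O→H2SO4 ratio 1:1 ⇒ n(H2SO4) = 2.89243 mol.
Reaction (2): H2SO4→HCl ratio 1:2 ⇒ n(HCl) = 5.78486 mol.
Reaction (3): HCl→NH4Cl ratio 1:1 ⇒ n(NH4Cl) = 5.78486 mol.
Mass of NH4Cl = 5.78486 × 53.492 = 309.444 g.

309.44 g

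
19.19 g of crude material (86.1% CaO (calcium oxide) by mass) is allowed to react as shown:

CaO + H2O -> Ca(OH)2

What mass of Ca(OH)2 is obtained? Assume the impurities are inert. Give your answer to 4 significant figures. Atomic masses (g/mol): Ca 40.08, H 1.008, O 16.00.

Mass of pure CaO = 19.19 g × 0.861 = 16.523 g.
M(CaO) = 40.08 + 16.00 = 56.08 g/mol.
M(Ca(OH)2) = 40.08 + 2(16.00) + 2(1.008) = 74.096 g/mol.
n(CaO) = 16.523 g / 56.08 g/mol = 0.29463 mol.
From the equation the CaO:Ca(OH)2 mole ratio is 1:1, so n(Ca(OH)2) = 0.29463 × 1/1 = 0.29463 mol.
Mass of Ca(OH)2 = 0.29463 mol × 74.096 g/mol = 21.831 g.

21.83 g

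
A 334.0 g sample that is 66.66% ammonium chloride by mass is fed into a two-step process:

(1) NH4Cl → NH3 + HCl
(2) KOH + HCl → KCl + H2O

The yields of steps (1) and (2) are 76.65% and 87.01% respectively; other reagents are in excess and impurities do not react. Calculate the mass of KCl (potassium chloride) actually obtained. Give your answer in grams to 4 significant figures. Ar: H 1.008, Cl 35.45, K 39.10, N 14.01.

Pure NH4Cl = 334.0 × 0.6666 = 222.64 g.
M(NH4Cl) = 14.01 + 4(1.008) + 35.45 = 53.492 g/mol.
M(KCl) = 39.10 + 35.45 = 74.55 g/mol.
n(NH4Cl) = 222.64 / 53.492 = 4.1622 mol.
Step 1 (NH4Cl:HCl = 1:1): theoretical n(HCl) = 4.1622 mol; at 76.65% yield, n(HCl) = 3.1903 mol.
Step 2 (HCl:KCl = 1:1): theoretical n(KCl) = 3.1903 mol, so theoretical mass = 3.1903 × 74.55 = 237.84 g.
At 87.01% yield, actual mass of KCl = 237.84 × 0.8701 = 206.94 g.

206.9 g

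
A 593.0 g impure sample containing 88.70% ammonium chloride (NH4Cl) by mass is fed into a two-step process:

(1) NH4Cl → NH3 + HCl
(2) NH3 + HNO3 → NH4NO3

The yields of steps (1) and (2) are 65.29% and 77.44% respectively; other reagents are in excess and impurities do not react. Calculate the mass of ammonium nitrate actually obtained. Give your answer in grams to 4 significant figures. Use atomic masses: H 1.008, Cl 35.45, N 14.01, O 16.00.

398.0 g

Pure NH4Cl = 593.0 × 0.8870 = 525.99 g.
M(NH4Cl) = 14.01 + 4(1.008) + 35.45 = 53.492 g/mol.
M(NH4NO3) = 2(14.01) + 4(1.008) + 3(16.00) = 80.052 g/mol.
n(NH4Cl) = 525.99 / 53.492 = 9.8331 mol.
Step 1 (NH4Cl:NH3 = 1:1): theoretical n(NH3) = 9.8331 mol; at 65.29% yield, n(NH3) = 6.4200 mol.
Step 2 (NH3:NH4NO3 = 1:1): theoretical n(NH4NO3) = 6.4200 mol, so theoretical mass = 6.4200 × 80.052 = 513.94 g.
At 77.44% yield, actual mass of NH4NO3 = 513.94 × 0.7744 = 397.99 g.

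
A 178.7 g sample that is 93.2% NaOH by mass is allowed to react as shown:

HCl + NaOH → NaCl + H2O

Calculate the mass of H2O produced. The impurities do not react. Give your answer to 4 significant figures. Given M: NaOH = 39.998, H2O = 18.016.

Mass of pure NaOH = 178.7 g × 0.932 = 166.55 g.
n(NaOH) = 166.55 g / 39.998 g/mol = 4.1639 mol.
From the equation the NaOH:H2O mole ratio is 1:1, so n(H2O) = 4.1639 × 1/1 = 4.1639 mol.
Mass of H2O = 4.1639 mol × 18.016 g/mol = 75.017 g.

75.02 g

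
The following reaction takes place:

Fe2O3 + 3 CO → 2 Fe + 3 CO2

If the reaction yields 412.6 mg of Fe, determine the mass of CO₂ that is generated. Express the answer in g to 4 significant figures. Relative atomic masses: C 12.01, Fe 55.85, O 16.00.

M(Fe) = 55.85 g/mol.
M(CO2) = 12.01 + 2(16.00) = 44.01 g/mol.
Convert: 412.6 mg = 0.41260 g.
n(Fe) = 0.41260 g / 55.85 g/mol = 0.0073876 mol.
From the equation the Fe:CO2 mole ratio is 2:3, so n(CO2) = 0.0073876 × 3/2 = 0.011081 mol.
Mass of CO2 = 0.011081 mol × 44.01 g/mol = 0.48770 g.

0.4877 g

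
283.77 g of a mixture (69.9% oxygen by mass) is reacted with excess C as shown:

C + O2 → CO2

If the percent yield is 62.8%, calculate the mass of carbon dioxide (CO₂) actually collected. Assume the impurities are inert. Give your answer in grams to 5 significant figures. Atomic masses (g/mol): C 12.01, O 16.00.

171.32 g

Pure O2 available = 283.77 g × 0.699 = 198.355 g.
M(O2) = 2(16.00) = 32.00 g/mol.
M(CO2) = 12.01 + 2(16.00) = 44.01 g/mol.
n(O2) = 198.355 g / 32.00 g/mol = 6.19860 mol.
From the equation the O2:CO2 mole ratio is 1:1, so n(CO2) = 6.19860 × 1/1 = 6.19860 mol.
Mass of CO2 = 6.19860 mol × 44.01 g/mol = 272.800 g.
Actual mass collected = 272.800 g × 0.628 = 171.319 g.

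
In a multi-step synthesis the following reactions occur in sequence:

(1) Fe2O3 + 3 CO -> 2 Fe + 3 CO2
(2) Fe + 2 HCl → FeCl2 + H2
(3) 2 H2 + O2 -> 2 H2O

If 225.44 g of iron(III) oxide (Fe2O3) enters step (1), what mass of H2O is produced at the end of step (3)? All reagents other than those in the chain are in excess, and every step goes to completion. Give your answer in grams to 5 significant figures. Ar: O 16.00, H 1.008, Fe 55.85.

50.864 g

M(Fe2O3) = 2(55.85) + 3(16.00) = 159.70 g/mol.
M(H2O) = 2(1.008) + 16.00 = 18.016 g/mol.
n(Fe2O3) = 225.44 / 159.70 = 1.41165 mol.
Reaction (1): Fe2O3→Fe ratio 1:2 ⇒ n(Fe) = 2.82329 mol.
Reaction (2): Fe→H2 ratio 1:1 ⇒ n(H2) = 2.82329 mol.
Reaction (3): H2→H2O ratio 2:2 ⇒ n(H2O) = 2.82329 mol.
Mass of H2O = 2.82329 × 18.016 = 50.8645 g.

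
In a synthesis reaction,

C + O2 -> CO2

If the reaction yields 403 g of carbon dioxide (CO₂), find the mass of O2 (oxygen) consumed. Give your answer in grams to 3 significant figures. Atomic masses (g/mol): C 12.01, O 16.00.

M(CO2) = 12.01 + 2(16.00) = 44.01 g/mol.
M(O2) = 2(16.00) = 32.00 g/mol.
n(CO2) = 403.0 g / 44.01 g/mol = 9.157 mol.
From the equation the CO2:O2 mole ratio is 1:1, so n(O2) = 9.157 × 1/1 = 9.157 mol.
Mass of O2 = 9.157 mol × 32.00 g/mol = 293.0 g.

293 g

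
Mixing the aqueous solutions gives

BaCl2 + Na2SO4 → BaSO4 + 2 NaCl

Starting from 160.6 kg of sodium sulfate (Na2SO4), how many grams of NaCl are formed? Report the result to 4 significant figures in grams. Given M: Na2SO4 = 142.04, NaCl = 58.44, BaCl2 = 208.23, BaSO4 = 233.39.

132200 g

Convert: 160.6 kg = 160600 g.
n(Na2SO4) = 160600 g / 142.04 g/mol = 1130.7 mol.
From the equation the Na2SO4:NaCl mole ratio is 1:2, so n(NaCl) = 1130.7 × 2/1 = 2261.3 mol.
Mass of NaCl = 2261.3 mol × 58.44 g/mol = 132150 g.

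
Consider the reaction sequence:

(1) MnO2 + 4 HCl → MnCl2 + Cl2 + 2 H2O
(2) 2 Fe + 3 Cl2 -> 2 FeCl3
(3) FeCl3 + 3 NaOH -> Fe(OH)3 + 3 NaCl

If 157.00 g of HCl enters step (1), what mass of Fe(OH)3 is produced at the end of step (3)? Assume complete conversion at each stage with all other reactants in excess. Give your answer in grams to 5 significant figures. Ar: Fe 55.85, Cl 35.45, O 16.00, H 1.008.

76.706 g

M(HCl) = 1.008 + 35.45 = 36.458 g/mol.
M(Fe(OH)3) = 55.85 + 3(16.00) + 3(1.008) = 106.874 g/mol.
n(HCl) = 157.00 / 36.458 = 4.30633 mol.
Reaction (1): HCl→Cl2 ratio 4:1 ⇒ n(Cl2) = 1.07658 mol.
Reaction (2): Cl2→FeCl3 ratio 3:2 ⇒ n(FeCl3) = 0.717721 mol.
Reaction (3): FeCl3→Fe(OH)3 ratio 1:1 ⇒ n(Fe(OH)3) = 0.717721 mol.
Mass of Fe(OH)3 = 0.717721 × 106.874 = 76.7057 g.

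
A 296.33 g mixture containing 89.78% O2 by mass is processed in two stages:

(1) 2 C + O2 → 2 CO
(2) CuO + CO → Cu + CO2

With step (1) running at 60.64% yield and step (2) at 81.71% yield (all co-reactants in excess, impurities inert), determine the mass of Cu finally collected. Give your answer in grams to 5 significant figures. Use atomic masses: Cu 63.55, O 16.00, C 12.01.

Pure O2 = 296.33 × 0.8978 = 266.045 g.
M(O2) = 2(16.00) = 32.00 g/mol.
M(Cu) = 63.55 g/mol.
n(O2) = 266.045 / 32.00 = 8.31391 mol.
Step 1 (O2:CO = 1:2): theoretical n(CO) = 16.6278 mol; at 60.64% yield, n(CO) = 10.0831 mol.
Step 2 (CO:Cu = 1:1): theoretical n(Cu) = 10.0831 mol, so theoretical mass = 10.0831 × 63.55 = 640.782 g.
At 81.71% yield, actual mass of Cu = 640.782 × 0.8171 = 523.583 g.

523.58 g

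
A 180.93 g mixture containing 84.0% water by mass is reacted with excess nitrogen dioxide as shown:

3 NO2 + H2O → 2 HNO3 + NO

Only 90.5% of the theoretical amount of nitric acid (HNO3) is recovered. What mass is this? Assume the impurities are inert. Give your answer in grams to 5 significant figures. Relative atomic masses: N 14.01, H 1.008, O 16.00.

Pure H2O available = 180.93 g × 0.840 = 151.981 g.
M(H2O) = 2(1.008) + 16.00 = 18.016 g/mol.
M(HNO3) = 1.008 + 14.01 + 3(16.00) = 63.018 g/mol.
n(H2O) = 151.981 g / 18.016 g/mol = 8.43590 mol.
From the equation the H2O:HNO3 mole ratio is 1:2, so n(HNO3) = 8.43590 × 2/1 = 16.8718 mol.
Mass of HNO3 = 16.8718 mol × 63.018 g/mol = 1063.23 g.
Actual mass collected = 1063.23 g × 0.905 = 962.221 g.

962.22 g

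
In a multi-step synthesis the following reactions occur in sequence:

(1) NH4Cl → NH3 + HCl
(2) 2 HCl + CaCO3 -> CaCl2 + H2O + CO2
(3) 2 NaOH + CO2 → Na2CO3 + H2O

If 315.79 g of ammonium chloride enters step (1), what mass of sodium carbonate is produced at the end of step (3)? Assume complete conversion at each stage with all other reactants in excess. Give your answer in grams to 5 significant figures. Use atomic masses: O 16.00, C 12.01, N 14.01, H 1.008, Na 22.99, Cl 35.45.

312.86 g

M(NH4Cl) = 14.01 + 4(1.008) + 35.45 = 53.492 g/mol.
M(Na2CO3) = 2(22.99) + 12.01 + 3(16.00) = 105.99 g/mol.
n(NH4Cl) = 315.79 / 53.492 = 5.90350 mol.
Reaction (1): NH4Cl→HCl ratio 1:1 ⇒ n(HCl) = 5.90350 mol.
Reaction (2): HCl→CO2 ratio 2:1 ⇒ n(CO2) = 2.95175 mol.
Reaction (3): CO2→Na2CO3 ratio 1:1 ⇒ n(Na2CO3) = 2.95175 mol.
Mass of Na2CO3 = 2.95175 × 105.99 = 312.856 g.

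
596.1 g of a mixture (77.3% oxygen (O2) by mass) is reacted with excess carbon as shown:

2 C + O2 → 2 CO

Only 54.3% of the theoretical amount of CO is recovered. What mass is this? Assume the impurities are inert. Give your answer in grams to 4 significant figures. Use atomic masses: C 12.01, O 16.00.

Pure O2 available = 596.1 g × 0.773 = 460.79 g.
M(O2) = 2(16.00) = 32.00 g/mol.
M(CO) = 12.01 + 16.00 = 28.01 g/mol.
n(O2) = 460.79 g / 32.00 g/mol = 14.400 mol.
From the equation the O2:CO mole ratio is 1:2, so n(CO) = 14.400 × 2/1 = 28.799 mol.
Mass of CO = 28.799 mol × 28.01 g/mol = 806.66 g.
Actual mass collected = 806.66 g × 0.543 = 438.02 g.

438.0 g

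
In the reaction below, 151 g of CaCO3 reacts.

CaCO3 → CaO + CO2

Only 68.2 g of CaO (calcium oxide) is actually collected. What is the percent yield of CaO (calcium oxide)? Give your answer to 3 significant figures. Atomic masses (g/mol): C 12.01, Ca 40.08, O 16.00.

M(CaCO3) = 40.08 + 12.01 + 3(16.00) = 100.09 g/mol.
M(CaO) = 40.08 + 16.00 = 56.08 g/mol.
n(CaCO3) = 151.0 g / 100.09 g/mol = 1.509 mol.
From the equation the CaCO3:CaO mole ratio is 1:1, so n(CaO) = 1.509 × 1/1 = 1.509 mol.
Mass of CaO = 1.509 mol × 56.08 g/mol = 84.60 g.
This is the theoretical yield. Percent yield = 68.2 g / 84.60 g × 100% = 80.61%.

80.6 %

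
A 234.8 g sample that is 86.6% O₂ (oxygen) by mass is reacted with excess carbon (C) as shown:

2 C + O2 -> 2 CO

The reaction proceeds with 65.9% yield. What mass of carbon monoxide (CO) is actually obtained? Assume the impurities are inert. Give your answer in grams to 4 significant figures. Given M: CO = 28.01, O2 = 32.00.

234.6 g

Pure O2 available = 234.8 g × 0.866 = 203.34 g.
n(O2) = 203.34 g / 32.00 g/mol = 6.3543 mol.
From the equation the O2:CO mole ratio is 1:2, so n(CO) = 6.3543 × 2/1 = 12.709 mol.
Mass of CO = 12.709 mol × 28.01 g/mol = 355.97 g.
Actual mass collected = 355.97 g × 0.659 = 234.58 g.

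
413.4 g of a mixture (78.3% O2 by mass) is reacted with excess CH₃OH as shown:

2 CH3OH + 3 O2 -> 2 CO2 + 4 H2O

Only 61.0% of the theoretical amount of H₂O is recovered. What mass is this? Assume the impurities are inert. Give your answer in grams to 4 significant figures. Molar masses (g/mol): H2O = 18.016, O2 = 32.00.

148.2 g

Pure O2 available = 413.4 g × 0.783 = 323.69 g.
n(O2) = 323.69 g / 32.00 g/mol = 10.115 mol.
From the equation the O2:H2O mole ratio is 3:4, so n(H2O) = 10.115 × 4/3 = 13.487 mol.
Mass of H2O = 13.487 mol × 18.016 g/mol = 242.98 g.
Actual mass collected = 242.98 g × 0.610 = 148.22 g.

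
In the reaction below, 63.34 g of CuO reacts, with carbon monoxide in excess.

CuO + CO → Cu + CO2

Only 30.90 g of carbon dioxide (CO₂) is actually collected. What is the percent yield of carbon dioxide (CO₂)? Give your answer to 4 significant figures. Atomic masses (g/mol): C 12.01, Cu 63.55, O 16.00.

88.18 %

M(CuO) = 63.55 + 16.00 = 79.55 g/mol.
M(CO2) = 12.01 + 2(16.00) = 44.01 g/mol.
n(CuO) = 63.340 g / 79.55 g/mol = 0.79623 mol.
From the equation the CuO:CO2 mole ratio is 1:1, so n(CO2) = 0.79623 × 1/1 = 0.79623 mol.
Mass of CO2 = 0.79623 mol × 44.01 g/mol = 35.042 g.
This is the theoretical yield. Percent yield = 30.90 g / 35.042 g × 100% = 88.180%.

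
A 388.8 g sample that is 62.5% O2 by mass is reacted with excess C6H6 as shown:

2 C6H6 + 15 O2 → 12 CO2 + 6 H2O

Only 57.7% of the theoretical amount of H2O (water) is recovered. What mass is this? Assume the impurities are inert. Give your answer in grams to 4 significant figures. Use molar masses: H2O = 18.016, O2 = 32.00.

31.58 g

Pure O2 available = 388.8 g × 0.625 = 243.00 g.
n(O2) = 243.00 g / 32.00 g/mol = 7.5938 mol.
From the equation the O2:H2O mole ratio is 15:6, so n(H2O) = 7.5938 × 6/15 = 3.0375 mol.
Mass of H2O = 3.0375 mol × 18.016 g/mol = 54.724 g.
Actual mass collected = 54.724 g × 0.577 = 31.576 g.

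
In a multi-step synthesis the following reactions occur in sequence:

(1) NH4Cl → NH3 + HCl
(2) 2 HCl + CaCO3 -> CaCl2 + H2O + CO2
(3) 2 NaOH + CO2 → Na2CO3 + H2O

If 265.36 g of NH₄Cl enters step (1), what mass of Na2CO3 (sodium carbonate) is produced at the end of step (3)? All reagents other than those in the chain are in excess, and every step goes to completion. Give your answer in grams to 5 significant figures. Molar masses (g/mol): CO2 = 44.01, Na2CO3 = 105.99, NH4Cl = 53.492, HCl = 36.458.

262.89 g

n(NH4Cl) = 265.36 / 53.492 = 4.96074 mol.
Reaction (1): NH4Cl→HCl ratio 1:1 ⇒ n(HCl) = 4.96074 mol.
Reaction (2): HCl→CO2 ratio 2:1 ⇒ n(CO2) = 2.48037 mol.
Reaction (3): CO2→Na2CO3 ratio 1:1 ⇒ n(Na2CO3) = 2.48037 mol.
Mass of Na2CO3 = 2.48037 × 105.99 = 262.895 g.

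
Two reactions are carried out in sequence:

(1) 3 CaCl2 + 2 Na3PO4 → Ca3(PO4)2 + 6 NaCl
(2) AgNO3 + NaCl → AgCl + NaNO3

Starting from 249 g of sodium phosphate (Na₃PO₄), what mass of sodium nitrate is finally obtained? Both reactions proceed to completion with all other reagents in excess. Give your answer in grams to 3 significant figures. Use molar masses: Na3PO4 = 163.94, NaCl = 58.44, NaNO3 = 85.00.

387 g

n(Na3PO4) = 249.0 / 163.94 = 1.519 mol.
Step 1 gives a 2:6 ratio of Na3PO4 to NaCl, so n(NaCl) = 4.557 mol.
In step 2 the NaCl:NaNO3 ratio is 1:1, so n(NaNO3) = 4.557 mol.
Mass of NaNO3 = 4.557 × 85.00 = 387.3 g.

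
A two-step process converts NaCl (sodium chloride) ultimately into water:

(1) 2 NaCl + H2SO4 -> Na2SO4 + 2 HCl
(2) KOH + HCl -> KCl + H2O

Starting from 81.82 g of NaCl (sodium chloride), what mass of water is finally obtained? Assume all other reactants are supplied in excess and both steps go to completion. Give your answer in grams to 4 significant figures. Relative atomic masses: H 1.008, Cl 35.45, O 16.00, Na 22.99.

M(NaCl) = 22.99 + 35.45 = 58.44 g/mol.
M(H2O) = 2(1.008) + 16.00 = 18.016 g/mol.
n(NaCl) = 81.820 / 58.44 = 1.4001 mol.
Step 1 gives a 2:2 ratio of NaCl to HCl, so n(HCl) = 1.4001 mol.
In step 2 the HCl:H2O ratio is 1:1, so n(H2O) = 1.4001 mol.
Mass of H2O = 1.4001 × 18.016 = 25.224 g.

25.22 g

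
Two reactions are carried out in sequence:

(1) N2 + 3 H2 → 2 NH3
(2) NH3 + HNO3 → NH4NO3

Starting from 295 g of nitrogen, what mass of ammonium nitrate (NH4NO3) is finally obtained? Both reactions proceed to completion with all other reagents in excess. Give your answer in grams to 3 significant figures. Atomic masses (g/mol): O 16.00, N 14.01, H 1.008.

1690 g

M(N2) = 2(14.01) = 28.02 g/mol.
M(NH4NO3) = 2(14.01) + 4(1.008) + 3(16.00) = 80.052 g/mol.
n(N2) = 295.0 / 28.02 = 10.53 mol.
Step 1 gives a 1:2 ratio of N2 to NH3, so n(NH3) = 21.06 mol.
In step 2 the NH3:NH4NO3 ratio is 1:1, so n(NH4NO3) = 21.06 mol.
Mass of NH4NO3 = 21.06 × 80.052 = 1686 g.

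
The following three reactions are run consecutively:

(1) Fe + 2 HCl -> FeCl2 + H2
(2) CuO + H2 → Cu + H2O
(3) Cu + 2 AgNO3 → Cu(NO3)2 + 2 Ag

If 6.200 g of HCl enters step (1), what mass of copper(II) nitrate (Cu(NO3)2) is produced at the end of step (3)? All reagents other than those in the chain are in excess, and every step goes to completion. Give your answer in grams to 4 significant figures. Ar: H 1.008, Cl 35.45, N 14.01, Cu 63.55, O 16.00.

M(HCl) = 1.008 + 35.45 = 36.458 g/mol.
M(Cu(NO3)2) = 63.55 + 2(14.01) + 6(16.00) = 187.57 g/mol.
n(HCl) = 6.200 / 36.458 = 0.17006 mol.
Reaction (1): HCl→H2 ratio 2:1 ⇒ n(H2) = 0.085029 mol.
Reaction (2): H2→Cu ratio 1:1 ⇒ n(Cu) = 0.085029 mol.
Reaction (3): Cu→Cu(NO3)2 ratio 1:1 ⇒ n(Cu(NO3)2) = 0.085029 mol.
Mass of Cu(NO3)2 = 0.085029 × 187.57 = 15.949 g.

15.95 g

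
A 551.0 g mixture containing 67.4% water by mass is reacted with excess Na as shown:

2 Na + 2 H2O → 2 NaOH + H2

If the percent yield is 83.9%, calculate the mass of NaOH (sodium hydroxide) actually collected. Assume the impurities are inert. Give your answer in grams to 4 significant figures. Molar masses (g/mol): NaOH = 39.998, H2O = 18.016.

Pure H2O available = 551.0 g × 0.674 = 371.37 g.
n(H2O) = 371.37 g / 18.016 g/mol = 20.614 mol.
From the equation the H2O:NaOH mole ratio is 2:2, so n(NaOH) = 20.614 × 2/2 = 20.614 mol.
Mass of NaOH = 20.614 mol × 39.998 g/mol = 824.50 g.
Actual mass collected = 824.50 g × 0.839 = 691.76 g.

691.8 g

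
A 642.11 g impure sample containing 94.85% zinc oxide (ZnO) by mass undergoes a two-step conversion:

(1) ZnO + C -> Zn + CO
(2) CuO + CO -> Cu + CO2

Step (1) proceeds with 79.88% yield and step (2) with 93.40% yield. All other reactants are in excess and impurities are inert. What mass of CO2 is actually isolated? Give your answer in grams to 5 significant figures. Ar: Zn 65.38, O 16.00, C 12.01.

245.73 g

Pure ZnO = 642.11 × 0.9485 = 609.041 g.
M(ZnO) = 65.38 + 16.00 = 81.38 g/mol.
M(CO2) = 12.01 + 2(16.00) = 44.01 g/mol.
n(ZnO) = 609.041 / 81.38 = 7.48392 mol.
Step 1 (ZnO:CO = 1:1): theoretical n(CO) = 7.48392 mol; at 79.88% yield, n(CO) = 5.97815 mol.
Step 2 (CO:CO2 = 1:1): theoretical n(CO2) = 5.97815 mol, so theoretical mass = 5.97815 × 44.01 = 263.099 g.
At 93.40% yield, actual mass of CO2 = 263.099 × 0.9340 = 245.734 g.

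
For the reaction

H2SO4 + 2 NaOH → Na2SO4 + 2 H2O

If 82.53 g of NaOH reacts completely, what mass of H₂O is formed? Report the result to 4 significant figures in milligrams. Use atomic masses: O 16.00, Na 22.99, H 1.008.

37170 mg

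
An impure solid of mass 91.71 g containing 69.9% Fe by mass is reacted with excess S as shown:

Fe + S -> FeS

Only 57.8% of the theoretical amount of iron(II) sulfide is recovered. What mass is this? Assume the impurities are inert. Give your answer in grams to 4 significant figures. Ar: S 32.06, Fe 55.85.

Pure Fe available = 91.71 g × 0.699 = 64.105 g.
M(Fe) = 55.85 g/mol.
M(FeS) = 55.85 + 32.06 = 87.91 g/mol.
n(Fe) = 64.105 g / 55.85 g/mol = 1.1478 mol.
From the equation the Fe:FeS mole ratio is 1:1, so n(FeS) = 1.1478 × 1/1 = 1.1478 mol.
Mass of FeS = 1.1478 mol × 87.91 g/mol = 100.90 g.
Actual mass collected = 100.90 g × 0.578 = 58.323 g.

58.32 g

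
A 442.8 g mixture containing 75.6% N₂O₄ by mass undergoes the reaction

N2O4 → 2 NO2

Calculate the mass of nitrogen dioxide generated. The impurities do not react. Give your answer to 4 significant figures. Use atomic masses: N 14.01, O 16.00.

334.8 g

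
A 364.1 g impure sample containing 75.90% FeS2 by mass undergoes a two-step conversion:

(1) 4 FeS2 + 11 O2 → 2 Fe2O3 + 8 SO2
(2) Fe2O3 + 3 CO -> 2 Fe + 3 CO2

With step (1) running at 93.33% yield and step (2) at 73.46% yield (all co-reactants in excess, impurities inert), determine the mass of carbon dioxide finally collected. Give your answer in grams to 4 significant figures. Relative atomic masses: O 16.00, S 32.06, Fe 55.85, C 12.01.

104.3 g

Pure FeS2 = 364.1 × 0.7590 = 276.35 g.
M(FeS2) = 55.85 + 2(32.06) = 119.97 g/mol.
M(CO2) = 12.01 + 2(16.00) = 44.01 g/mol.
n(FeS2) = 276.35 / 119.97 = 2.3035 mol.
Step 1 (FeS2:Fe2O3 = 4:2): theoretical n(Fe2O3) = 1.1518 mol; at 93.33% yield, n(Fe2O3) = 1.0749 mol.
Step 2 (Fe2O3:CO2 = 1:3): theoretical n(CO2) = 3.2248 mol, so theoretical mass = 3.2248 × 44.01 = 141.92 g.
At 73.46% yield, actual mass of CO2 = 141.92 × 0.7346 = 104.26 g.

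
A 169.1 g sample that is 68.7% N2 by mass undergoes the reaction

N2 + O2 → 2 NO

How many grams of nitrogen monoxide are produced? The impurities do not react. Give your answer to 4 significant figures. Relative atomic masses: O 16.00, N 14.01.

Mass of pure N2 = 169.1 g × 0.687 = 116.17 g.
M(N2) = 2(14.01) = 28.02 g/mol.
M(NO) = 14.01 + 16.00 = 30.01 g/mol.
n(N2) = 116.17 g / 28.02 g/mol = 4.1460 mol.
From the equation the N2:NO mole ratio is 1:2, so n(NO) = 4.1460 × 2/1 = 8.2921 mol.
Mass of NO = 8.2921 mol × 30.01 g/mol = 248.84 g.

248.8 g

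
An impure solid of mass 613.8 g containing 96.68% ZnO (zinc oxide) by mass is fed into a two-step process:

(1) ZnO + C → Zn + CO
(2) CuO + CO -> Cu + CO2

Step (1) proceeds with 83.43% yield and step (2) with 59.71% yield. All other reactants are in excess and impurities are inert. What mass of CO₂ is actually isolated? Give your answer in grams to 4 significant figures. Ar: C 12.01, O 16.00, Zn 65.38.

Pure ZnO = 613.8 × 0.9668 = 593.42 g.
M(ZnO) = 65.38 + 16.00 = 81.38 g/mol.
M(CO2) = 12.01 + 2(16.00) = 44.01 g/mol.
n(ZnO) = 593.42 / 81.38 = 7.2920 mol.
Step 1 (ZnO:CO = 1:1): theoretical n(CO) = 7.2920 mol; at 83.43% yield, n(CO) = 6.0837 mol.
Step 2 (CO:CO2 = 1:1): theoretical n(CO2) = 6.0837 mol, so theoretical mass = 6.0837 × 44.01 = 267.74 g.
At 59.71% yield, actual mass of CO2 = 267.74 × 0.5971 = 159.87 g.

159.9 g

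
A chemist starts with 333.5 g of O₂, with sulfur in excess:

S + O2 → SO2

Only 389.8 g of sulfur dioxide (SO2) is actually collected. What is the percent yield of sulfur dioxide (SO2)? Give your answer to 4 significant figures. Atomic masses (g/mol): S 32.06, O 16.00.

58.39 %

M(O2) = 2(16.00) = 32.00 g/mol.
M(SO2) = 32.06 + 2(16.00) = 64.06 g/mol.
n(O2) = 333.50 g / 32.00 g/mol = 10.422 mol.
From the equation the O2:SO2 mole ratio is 1:1, so n(SO2) = 10.422 × 1/1 = 10.422 mol.
Mass of SO2 = 10.422 mol × 64.06 g/mol = 667.63 g.
This is the theoretical yield. Percent yield = 389.8 g / 667.63 g × 100% = 58.386%.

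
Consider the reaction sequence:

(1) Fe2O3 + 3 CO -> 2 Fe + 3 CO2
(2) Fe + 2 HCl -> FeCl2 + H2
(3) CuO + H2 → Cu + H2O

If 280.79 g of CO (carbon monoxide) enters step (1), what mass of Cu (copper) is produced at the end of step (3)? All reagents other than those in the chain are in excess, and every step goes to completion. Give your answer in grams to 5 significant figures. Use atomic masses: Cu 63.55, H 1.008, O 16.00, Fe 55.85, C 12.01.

M(CO) = 12.01 + 16.00 = 28.01 g/mol.
M(Cu) = 63.55 g/mol.
n(CO) = 280.79 / 28.01 = 10.0246 mol.
Reaction (1): CO→Fe ratio 3:2 ⇒ n(Fe) = 6.68309 mol.
Reaction (2): Fe→H2 ratio 1:1 ⇒ n(H2) = 6.68309 mol.
Reaction (3): H2→Cu ratio 1:1 ⇒ n(Cu) = 6.68309 mol.
Mass of Cu = 6.68309 × 63.55 = 424.710 g.

424.71 g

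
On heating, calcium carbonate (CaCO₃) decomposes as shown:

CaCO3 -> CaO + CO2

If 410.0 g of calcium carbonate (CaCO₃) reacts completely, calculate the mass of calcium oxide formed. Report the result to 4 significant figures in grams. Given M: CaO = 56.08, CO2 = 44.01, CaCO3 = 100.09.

n(CaCO3) = 410.00 g / 100.09 g/mol = 4.0963 mol.
From the equation the CaCO3:CaO mole ratio is 1:1, so n(CaO) = 4.0963 × 1/1 = 4.0963 mol.
Mass of CaO = 4.0963 mol × 56.08 g/mol = 229.72 g.

229.7 g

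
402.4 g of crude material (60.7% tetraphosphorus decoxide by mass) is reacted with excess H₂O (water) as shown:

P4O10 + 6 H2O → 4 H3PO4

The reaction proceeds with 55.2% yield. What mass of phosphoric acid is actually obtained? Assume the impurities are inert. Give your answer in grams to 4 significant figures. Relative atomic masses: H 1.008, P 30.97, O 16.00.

186.2 g

Pure P4O10 available = 402.4 g × 0.607 = 244.26 g.
M(P4O10) = 4(30.97) + 10(16.00) = 283.88 g/mol.
M(H3PO4) = 3(1.008) + 30.97 + 4(16.00) = 97.994 g/mol.
n(P4O10) = 244.26 g / 283.88 g/mol = 0.86042 mol.
From the equation the P4O10:H3PO4 mole ratio is 1:4, so n(H3PO4) = 0.86042 × 4/1 = 3.4417 mol.
Mass of H3PO4 = 3.4417 mol × 97.994 g/mol = 337.27 g.
Actual mass collected = 337.27 g × 0.552 = 186.17 g.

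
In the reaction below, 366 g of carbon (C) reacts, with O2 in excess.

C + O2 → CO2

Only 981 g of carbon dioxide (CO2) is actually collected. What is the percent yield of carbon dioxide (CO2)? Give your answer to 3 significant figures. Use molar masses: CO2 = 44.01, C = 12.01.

73.1 %

n(C) = 366.0 g / 12.01 g/mol = 30.47 mol.
From the equation the C:CO2 mole ratio is 1:1, so n(CO2) = 30.47 × 1/1 = 30.47 mol.
Mass of CO2 = 30.47 mol × 44.01 g/mol = 1341 g.
This is the theoretical yield. Percent yield = 981 g / 1341 g × 100% = 73.14%.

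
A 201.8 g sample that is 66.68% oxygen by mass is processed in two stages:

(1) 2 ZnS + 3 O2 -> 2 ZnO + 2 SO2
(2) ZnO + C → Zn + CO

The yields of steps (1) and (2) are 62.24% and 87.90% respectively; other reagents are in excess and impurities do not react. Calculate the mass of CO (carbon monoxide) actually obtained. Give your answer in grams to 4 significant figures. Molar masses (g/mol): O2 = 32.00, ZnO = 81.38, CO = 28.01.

Pure O2 = 201.8 × 0.6668 = 134.56 g.
n(O2) = 134.56 / 32.00 = 4.2050 mol.
Step 1 (O2:ZnO = 3:2): theoretical n(ZnO) = 2.8033 mol; at 62.24% yield, n(ZnO) = 1.7448 mol.
Step 2 (ZnO:CO = 1:1): theoretical n(CO) = 1.7448 mol, so theoretical mass = 1.7448 × 28.01 = 48.872 g.
At 87.90% yield, actual mass of CO = 48.872 × 0.8790 = 42.958 g.

42.96 g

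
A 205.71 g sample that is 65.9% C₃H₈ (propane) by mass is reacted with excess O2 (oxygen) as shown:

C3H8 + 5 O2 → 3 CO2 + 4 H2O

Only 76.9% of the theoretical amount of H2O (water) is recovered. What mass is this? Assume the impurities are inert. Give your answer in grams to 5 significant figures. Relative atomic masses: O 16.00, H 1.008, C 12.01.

170.38 g

Pure C3H8 available = 205.71 g × 0.659 = 135.563 g.
M(C3H8) = 3(12.01) + 8(1.008) = 44.094 g/mol.
M(H2O) = 2(1.008) + 16.00 = 18.016 g/mol.
n(C3H8) = 135.563 g / 44.094 g/mol = 3.07441 mol.
From the equation the C3H8:H2O mole ratio is 1:4, so n(H2O) = 3.07441 × 4/1 = 12.2976 mol.
Mass of H2O = 12.2976 mol × 18.016 g/mol = 221.554 g.
Actual mass collected = 221.554 g × 0.769 = 170.375 g.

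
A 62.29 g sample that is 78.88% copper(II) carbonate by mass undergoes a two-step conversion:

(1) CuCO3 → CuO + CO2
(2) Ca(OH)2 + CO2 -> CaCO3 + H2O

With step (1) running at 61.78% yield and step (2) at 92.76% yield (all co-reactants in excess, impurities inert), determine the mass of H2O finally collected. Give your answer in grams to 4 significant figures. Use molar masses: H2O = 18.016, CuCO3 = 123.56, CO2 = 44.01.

4.106 g

Pure CuCO3 = 62.29 × 0.7888 = 49.134 g.
n(CuCO3) = 49.134 / 123.56 = 0.39766 mol.
Step 1 (CuCO3:CO2 = 1:1): theoretical n(CO2) = 0.39766 mol; at 61.78% yield, n(CO2) = 0.24567 mol.
Step 2 (CO2:H2O = 1:1): theoretical n(H2O) = 0.24567 mol, so theoretical mass = 0.24567 × 18.016 = 4.4260 g.
At 92.76% yield, actual mass of H2O = 4.4260 × 0.9276 = 4.1056 g.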